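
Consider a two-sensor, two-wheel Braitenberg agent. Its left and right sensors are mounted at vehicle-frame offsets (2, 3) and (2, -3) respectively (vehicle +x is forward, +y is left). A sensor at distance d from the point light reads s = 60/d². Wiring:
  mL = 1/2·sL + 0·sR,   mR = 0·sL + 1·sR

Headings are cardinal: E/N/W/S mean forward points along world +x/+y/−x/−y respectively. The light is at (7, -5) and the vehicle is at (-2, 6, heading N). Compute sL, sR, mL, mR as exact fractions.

60/313 12/41 30/313 12/41

left sensor world pos  = (-5, 8); dL² = 313
right sensor world pos = (1, 8); dR² = 205
sL = 60/313 = 60/313
sR = 60/205 = 12/41
mL = 1/2·sL + 0·sR = 30/313
mR = 0·sL + 1·sR = 12/41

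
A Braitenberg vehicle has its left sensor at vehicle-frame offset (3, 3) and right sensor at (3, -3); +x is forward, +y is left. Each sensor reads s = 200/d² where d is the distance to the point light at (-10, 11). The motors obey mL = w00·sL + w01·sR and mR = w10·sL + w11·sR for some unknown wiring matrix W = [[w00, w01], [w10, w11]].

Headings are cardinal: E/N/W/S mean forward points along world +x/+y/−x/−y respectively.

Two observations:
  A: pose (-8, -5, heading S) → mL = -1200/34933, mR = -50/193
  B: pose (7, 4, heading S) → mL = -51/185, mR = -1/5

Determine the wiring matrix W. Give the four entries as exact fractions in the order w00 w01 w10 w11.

1 -1 -1/2 0

obs A: pose=(-8,-5,S) → sL=100/193, sR=100/181, mL=-1200/34933, mR=-50/193
obs B: pose=(7,4,S) → sL=2/5, sR=25/37, mL=-51/185, mR=-1/5
sensor matrix S = [[100/193, 100/181], [2/5, 25/37]]; det S = 166860/1292521
solve [mL_A; mL_B] = S·[w00; w01] and [mR_A; mR_B] = S·[w10; w11]:
  w00 = 1, w01 = -1, w10 = -1/2, w11 = 0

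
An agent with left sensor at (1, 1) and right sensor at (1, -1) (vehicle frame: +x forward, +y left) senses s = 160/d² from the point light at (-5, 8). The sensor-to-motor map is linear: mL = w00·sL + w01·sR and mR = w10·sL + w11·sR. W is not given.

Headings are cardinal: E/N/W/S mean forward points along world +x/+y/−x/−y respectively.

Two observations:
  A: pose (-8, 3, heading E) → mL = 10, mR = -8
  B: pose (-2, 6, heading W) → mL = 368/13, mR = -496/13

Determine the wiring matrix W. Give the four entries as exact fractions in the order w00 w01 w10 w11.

1 1/2 -1/2 -1

obs A: pose=(-8,3,E) → sL=8, sR=4, mL=10, mR=-8
obs B: pose=(-2,6,W) → sL=160/13, sR=32, mL=368/13, mR=-496/13
sensor matrix S = [[8, 4], [160/13, 32]]; det S = 2688/13
solve [mL_A; mL_B] = S·[w00; w01] and [mR_A; mR_B] = S·[w10; w11]:
  w00 = 1, w01 = 1/2, w10 = -1/2, w11 = -1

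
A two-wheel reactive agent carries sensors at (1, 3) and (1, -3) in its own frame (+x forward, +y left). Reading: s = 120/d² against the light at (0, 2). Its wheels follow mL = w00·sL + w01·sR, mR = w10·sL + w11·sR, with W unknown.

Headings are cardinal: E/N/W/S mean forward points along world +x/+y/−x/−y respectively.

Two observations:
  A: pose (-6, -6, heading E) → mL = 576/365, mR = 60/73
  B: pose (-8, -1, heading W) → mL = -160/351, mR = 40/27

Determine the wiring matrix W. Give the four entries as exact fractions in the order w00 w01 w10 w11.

1 -1 0 1

obs A: pose=(-6,-6,E) → sL=12/5, sR=60/73, mL=576/365, mR=60/73
obs B: pose=(-8,-1,W) → sL=40/39, sR=40/27, mL=-160/351, mR=40/27
sensor matrix S = [[12/5, 60/73], [40/39, 40/27]]; det S = 23168/8541
solve [mL_A; mL_B] = S·[w00; w01] and [mR_A; mR_B] = S·[w10; w11]:
  w00 = 1, w01 = -1, w10 = 0, w11 = 1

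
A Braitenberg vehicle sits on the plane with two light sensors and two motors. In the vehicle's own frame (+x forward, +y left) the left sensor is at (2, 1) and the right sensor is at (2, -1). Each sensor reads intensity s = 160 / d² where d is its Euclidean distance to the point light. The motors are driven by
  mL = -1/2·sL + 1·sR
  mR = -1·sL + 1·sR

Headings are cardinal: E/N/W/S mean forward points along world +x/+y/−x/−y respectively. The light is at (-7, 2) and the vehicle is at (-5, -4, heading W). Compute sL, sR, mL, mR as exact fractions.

160/49 32/5 1168/245 768/245

left sensor world pos  = (-7, -5); dL² = 49
right sensor world pos = (-7, -3); dR² = 25
sL = 160/49 = 160/49
sR = 160/25 = 32/5
mL = -1/2·sL + 1·sR = 1168/245
mR = -1·sL + 1·sR = 768/245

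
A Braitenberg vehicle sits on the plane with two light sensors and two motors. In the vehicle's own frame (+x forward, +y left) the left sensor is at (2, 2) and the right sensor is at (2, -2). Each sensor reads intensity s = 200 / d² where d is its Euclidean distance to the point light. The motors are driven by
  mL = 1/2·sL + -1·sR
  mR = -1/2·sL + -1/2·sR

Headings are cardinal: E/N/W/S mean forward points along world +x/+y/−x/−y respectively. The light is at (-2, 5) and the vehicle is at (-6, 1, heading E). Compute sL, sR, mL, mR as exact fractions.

25 5 15/2 -15

left sensor world pos  = (-4, 3); dL² = 8
right sensor world pos = (-4, -1); dR² = 40
sL = 200/8 = 25
sR = 200/40 = 5
mL = 1/2·sL + -1·sR = 15/2
mR = -1/2·sL + -1/2·sR = -15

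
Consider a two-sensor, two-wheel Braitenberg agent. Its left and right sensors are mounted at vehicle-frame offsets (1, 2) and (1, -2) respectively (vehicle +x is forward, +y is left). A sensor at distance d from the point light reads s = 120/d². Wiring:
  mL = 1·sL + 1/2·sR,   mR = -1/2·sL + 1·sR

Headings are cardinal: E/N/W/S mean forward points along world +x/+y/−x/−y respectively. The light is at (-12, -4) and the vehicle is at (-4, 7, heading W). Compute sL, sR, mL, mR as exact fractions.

12/13 60/109 1698/1417 126/1417

left sensor world pos  = (-5, 5); dL² = 130
right sensor world pos = (-5, 9); dR² = 218
sL = 120/130 = 12/13
sR = 120/218 = 60/109
mL = 1·sL + 1/2·sR = 1698/1417
mR = -1/2·sL + 1·sR = 126/1417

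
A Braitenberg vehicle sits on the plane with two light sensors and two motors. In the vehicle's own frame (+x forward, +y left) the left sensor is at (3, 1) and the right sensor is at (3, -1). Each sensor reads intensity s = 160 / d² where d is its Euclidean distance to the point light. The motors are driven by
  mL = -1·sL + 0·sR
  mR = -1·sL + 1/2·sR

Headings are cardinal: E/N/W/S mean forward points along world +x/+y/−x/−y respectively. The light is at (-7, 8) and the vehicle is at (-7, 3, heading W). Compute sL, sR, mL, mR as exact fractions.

left sensor world pos  = (-10, 2); dL² = 45
right sensor world pos = (-10, 4); dR² = 25
sL = 160/45 = 32/9
sR = 160/25 = 32/5
mL = -1·sL + 0·sR = -32/9
mR = -1·sL + 1/2·sR = -16/45

32/9 32/5 -32/9 -16/45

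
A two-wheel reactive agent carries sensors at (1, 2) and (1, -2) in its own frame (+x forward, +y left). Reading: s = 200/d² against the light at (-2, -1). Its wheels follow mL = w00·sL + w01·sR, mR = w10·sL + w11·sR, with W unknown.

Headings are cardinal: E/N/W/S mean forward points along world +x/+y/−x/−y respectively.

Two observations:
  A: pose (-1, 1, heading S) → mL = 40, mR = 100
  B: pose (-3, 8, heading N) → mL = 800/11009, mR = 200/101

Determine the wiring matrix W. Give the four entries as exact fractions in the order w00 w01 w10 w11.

obs A: pose=(-1,1,S) → sL=20, sR=100, mL=40, mR=100
obs B: pose=(-3,8,N) → sL=200/109, sR=200/101, mL=800/11009, mR=200/101
sensor matrix S = [[20, 100], [200/109, 200/101]]; det S = -1584000/11009
solve [mL_A; mL_B] = S·[w00; w01] and [mR_A; mR_B] = S·[w10; w11]:
  w00 = -1/2, w01 = 1/2, w10 = 0, w11 = 1

-1/2 1/2 0 1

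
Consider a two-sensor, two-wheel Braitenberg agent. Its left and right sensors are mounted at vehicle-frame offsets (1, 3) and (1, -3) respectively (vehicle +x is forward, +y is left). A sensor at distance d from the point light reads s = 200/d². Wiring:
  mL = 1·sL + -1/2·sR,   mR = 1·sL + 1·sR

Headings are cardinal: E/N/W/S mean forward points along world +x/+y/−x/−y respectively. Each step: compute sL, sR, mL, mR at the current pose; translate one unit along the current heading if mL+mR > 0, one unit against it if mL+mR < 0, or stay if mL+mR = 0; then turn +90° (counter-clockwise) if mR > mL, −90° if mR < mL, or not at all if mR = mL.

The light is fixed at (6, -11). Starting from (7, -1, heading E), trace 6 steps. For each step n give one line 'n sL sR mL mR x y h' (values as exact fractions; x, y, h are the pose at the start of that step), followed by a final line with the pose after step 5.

n=0: pose=(7,-1,E); sL=200/173, sR=200/53; mL=-6700/9169, mR=45200/9169; mL+mR=38500/9169 → advance +1; mR−mL=300/53 → turn +1·90°
n=1: pose=(8,-1,N); sL=100/61, sR=100/73; mL=4250/4453, mR=13400/4453; mL+mR=17650/4453 → advance +1; mR−mL=150/73 → turn +1·90°
n=2: pose=(8,0,W); sL=40/13, sR=200/197; mL=6580/2561, mR=10480/2561; mL+mR=17060/2561 → advance +1; mR−mL=300/197 → turn +1·90°
n=3: pose=(7,0,S); sL=50/29, sR=25/13; mL=575/754, mR=1375/377; mL+mR=3325/754 → advance +1; mR−mL=75/26 → turn +1·90°
n=4: pose=(7,-1,E); sL=200/173, sR=200/53; mL=-6700/9169, mR=45200/9169; mL+mR=38500/9169 → advance +1; mR−mL=300/53 → turn +1·90°
n=5: pose=(8,-1,N); sL=100/61, sR=100/73; mL=4250/4453, mR=13400/4453; mL+mR=17650/4453 → advance +1; mR−mL=150/73 → turn +1·90°

0 200/173 200/53 -6700/9169 45200/9169 7 -1 E
1 100/61 100/73 4250/4453 13400/4453 8 -1 N
2 40/13 200/197 6580/2561 10480/2561 8 0 W
3 50/29 25/13 575/754 1375/377 7 0 S
4 200/173 200/53 -6700/9169 45200/9169 7 -1 E
5 100/61 100/73 4250/4453 13400/4453 8 -1 N
final 8 0 W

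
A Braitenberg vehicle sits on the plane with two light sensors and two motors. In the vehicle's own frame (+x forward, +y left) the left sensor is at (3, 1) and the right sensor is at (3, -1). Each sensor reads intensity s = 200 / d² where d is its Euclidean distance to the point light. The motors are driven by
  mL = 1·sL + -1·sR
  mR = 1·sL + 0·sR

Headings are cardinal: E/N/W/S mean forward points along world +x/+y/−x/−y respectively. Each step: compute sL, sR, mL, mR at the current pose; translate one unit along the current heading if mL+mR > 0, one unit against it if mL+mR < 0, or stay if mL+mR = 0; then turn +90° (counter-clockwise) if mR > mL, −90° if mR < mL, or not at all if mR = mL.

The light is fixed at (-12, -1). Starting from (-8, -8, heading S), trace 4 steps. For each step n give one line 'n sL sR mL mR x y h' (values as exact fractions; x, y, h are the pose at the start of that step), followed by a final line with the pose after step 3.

0 8/5 200/109 -128/545 8/5 -8 -8 S
1 100/49 20/13 320/637 100/49 -8 -9 E
2 200/41 200/61 4000/2501 200/41 -7 -9 N
3 50/17 5 -35/17 50/17 -7 -8 W
final -8 -8 S

n=0: pose=(-8,-8,S); sL=8/5, sR=200/109; mL=-128/545, mR=8/5; mL+mR=744/545 → advance +1; mR−mL=200/109 → turn +1·90°
n=1: pose=(-8,-9,E); sL=100/49, sR=20/13; mL=320/637, mR=100/49; mL+mR=1620/637 → advance +1; mR−mL=20/13 → turn +1·90°
n=2: pose=(-7,-9,N); sL=200/41, sR=200/61; mL=4000/2501, mR=200/41; mL+mR=16200/2501 → advance +1; mR−mL=200/61 → turn +1·90°
n=3: pose=(-7,-8,W); sL=50/17, sR=5; mL=-35/17, mR=50/17; mL+mR=15/17 → advance +1; mR−mL=5 → turn +1·90°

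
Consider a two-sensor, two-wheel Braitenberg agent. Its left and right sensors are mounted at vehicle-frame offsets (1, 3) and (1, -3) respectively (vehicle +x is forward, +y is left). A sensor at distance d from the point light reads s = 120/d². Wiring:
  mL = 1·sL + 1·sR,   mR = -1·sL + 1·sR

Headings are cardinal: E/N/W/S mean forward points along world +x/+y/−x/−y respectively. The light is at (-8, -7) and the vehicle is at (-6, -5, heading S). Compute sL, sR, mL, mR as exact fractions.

left sensor world pos  = (-3, -6); dL² = 26
right sensor world pos = (-9, -6); dR² = 2
sL = 120/26 = 60/13
sR = 120/2 = 60
mL = 1·sL + 1·sR = 840/13
mR = -1·sL + 1·sR = 720/13

60/13 60 840/13 720/13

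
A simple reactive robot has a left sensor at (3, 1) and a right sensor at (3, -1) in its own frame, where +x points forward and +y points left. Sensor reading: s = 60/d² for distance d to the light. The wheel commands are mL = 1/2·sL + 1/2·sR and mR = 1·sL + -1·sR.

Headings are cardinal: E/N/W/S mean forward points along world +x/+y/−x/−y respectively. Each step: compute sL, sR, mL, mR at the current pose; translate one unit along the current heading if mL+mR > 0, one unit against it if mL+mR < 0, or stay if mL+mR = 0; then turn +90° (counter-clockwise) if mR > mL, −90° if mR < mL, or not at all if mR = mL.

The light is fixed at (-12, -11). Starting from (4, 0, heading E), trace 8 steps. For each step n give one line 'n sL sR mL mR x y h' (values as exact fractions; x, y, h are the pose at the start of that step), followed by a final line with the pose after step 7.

0 12/101 60/461 5796/46561 -528/46561 4 0 E
1 15/97 3/16 531/3104 -51/1552 5 0 S
2 60/277 60/317 17820/87809 2400/87809 5 -1 W
3 30/197 30/229 6390/45113 960/45113 4 -1 N
4 12/101 60/461 5796/46561 -528/46561 4 0 E
5 15/97 3/16 531/3104 -51/1552 5 0 S
6 60/277 60/317 17820/87809 2400/87809 5 -1 W
7 30/197 30/229 6390/45113 960/45113 4 -1 N
final 4 0 E

n=0: pose=(4,0,E); sL=12/101, sR=60/461; mL=5796/46561, mR=-528/46561; mL+mR=5268/46561 → advance +1; mR−mL=-6324/46561 → turn -1·90°
n=1: pose=(5,0,S); sL=15/97, sR=3/16; mL=531/3104, mR=-51/1552; mL+mR=429/3104 → advance +1; mR−mL=-633/3104 → turn -1·90°
n=2: pose=(5,-1,W); sL=60/277, sR=60/317; mL=17820/87809, mR=2400/87809; mL+mR=20220/87809 → advance +1; mR−mL=-15420/87809 → turn -1·90°
n=3: pose=(4,-1,N); sL=30/197, sR=30/229; mL=6390/45113, mR=960/45113; mL+mR=7350/45113 → advance +1; mR−mL=-5430/45113 → turn -1·90°
n=4: pose=(4,0,E); sL=12/101, sR=60/461; mL=5796/46561, mR=-528/46561; mL+mR=5268/46561 → advance +1; mR−mL=-6324/46561 → turn -1·90°
n=5: pose=(5,0,S); sL=15/97, sR=3/16; mL=531/3104, mR=-51/1552; mL+mR=429/3104 → advance +1; mR−mL=-633/3104 → turn -1·90°
n=6: pose=(5,-1,W); sL=60/277, sR=60/317; mL=17820/87809, mR=2400/87809; mL+mR=20220/87809 → advance +1; mR−mL=-15420/87809 → turn -1·90°
n=7: pose=(4,-1,N); sL=30/197, sR=30/229; mL=6390/45113, mR=960/45113; mL+mR=7350/45113 → advance +1; mR−mL=-5430/45113 → turn -1·90°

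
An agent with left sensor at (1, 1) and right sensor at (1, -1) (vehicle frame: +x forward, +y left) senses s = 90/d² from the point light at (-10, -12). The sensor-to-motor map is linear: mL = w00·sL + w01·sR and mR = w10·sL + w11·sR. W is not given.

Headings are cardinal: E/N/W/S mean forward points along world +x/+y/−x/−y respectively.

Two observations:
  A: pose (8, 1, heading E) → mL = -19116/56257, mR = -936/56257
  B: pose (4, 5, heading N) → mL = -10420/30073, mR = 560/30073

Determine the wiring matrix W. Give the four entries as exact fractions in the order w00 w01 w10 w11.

-1 -1 1 -1

obs A: pose=(8,1,E) → sL=90/557, sR=18/101, mL=-19116/56257, mR=-936/56257
obs B: pose=(4,5,N) → sL=90/493, sR=10/61, mL=-10420/30073, mR=560/30073
sensor matrix S = [[90/557, 18/101], [90/493, 10/61]]; det S = -10229040/1691816761
solve [mL_A; mL_B] = S·[w00; w01] and [mR_A; mR_B] = S·[w10; w11]:
  w00 = -1, w01 = -1, w10 = 1, w11 = -1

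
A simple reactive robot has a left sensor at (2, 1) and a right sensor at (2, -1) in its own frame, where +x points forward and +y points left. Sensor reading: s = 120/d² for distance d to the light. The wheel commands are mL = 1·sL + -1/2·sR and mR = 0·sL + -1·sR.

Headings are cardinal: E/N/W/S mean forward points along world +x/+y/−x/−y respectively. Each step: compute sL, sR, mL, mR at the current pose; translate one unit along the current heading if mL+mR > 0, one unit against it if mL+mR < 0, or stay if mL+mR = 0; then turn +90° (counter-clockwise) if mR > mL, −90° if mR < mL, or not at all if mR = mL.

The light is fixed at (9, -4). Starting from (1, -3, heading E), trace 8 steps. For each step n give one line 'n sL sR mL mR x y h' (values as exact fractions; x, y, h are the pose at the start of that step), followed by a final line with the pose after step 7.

0 3 10/3 4/3 -10/3 1 -3 E
1 24/13 120/101 1644/1313 -120/101 0 -3 S
2 60/61 60/61 30/61 -60/61 0 -4 W
3 24/17 120/53 252/901 -120/53 1 -4 N
4 10/3 3 11/6 -3 1 -5 E
5 120/73 120/109 8700/7957 -120/109 0 -5 S
6 60/61 60/61 30/61 -60/61 0 -4 W
7 24/17 120/53 252/901 -120/53 1 -4 N
final 1 -5 E

n=0: pose=(1,-3,E); sL=3, sR=10/3; mL=4/3, mR=-10/3; mL+mR=-2 → advance -1; mR−mL=-14/3 → turn -1·90°
n=1: pose=(0,-3,S); sL=24/13, sR=120/101; mL=1644/1313, mR=-120/101; mL+mR=84/1313 → advance +1; mR−mL=-3204/1313 → turn -1·90°
n=2: pose=(0,-4,W); sL=60/61, sR=60/61; mL=30/61, mR=-60/61; mL+mR=-30/61 → advance -1; mR−mL=-90/61 → turn -1·90°
n=3: pose=(1,-4,N); sL=24/17, sR=120/53; mL=252/901, mR=-120/53; mL+mR=-1788/901 → advance -1; mR−mL=-2292/901 → turn -1·90°
n=4: pose=(1,-5,E); sL=10/3, sR=3; mL=11/6, mR=-3; mL+mR=-7/6 → advance -1; mR−mL=-29/6 → turn -1·90°
n=5: pose=(0,-5,S); sL=120/73, sR=120/109; mL=8700/7957, mR=-120/109; mL+mR=-60/7957 → advance -1; mR−mL=-17460/7957 → turn -1·90°
n=6: pose=(0,-4,W); sL=60/61, sR=60/61; mL=30/61, mR=-60/61; mL+mR=-30/61 → advance -1; mR−mL=-90/61 → turn -1·90°
n=7: pose=(1,-4,N); sL=24/17, sR=120/53; mL=252/901, mR=-120/53; mL+mR=-1788/901 → advance -1; mR−mL=-2292/901 → turn -1·90°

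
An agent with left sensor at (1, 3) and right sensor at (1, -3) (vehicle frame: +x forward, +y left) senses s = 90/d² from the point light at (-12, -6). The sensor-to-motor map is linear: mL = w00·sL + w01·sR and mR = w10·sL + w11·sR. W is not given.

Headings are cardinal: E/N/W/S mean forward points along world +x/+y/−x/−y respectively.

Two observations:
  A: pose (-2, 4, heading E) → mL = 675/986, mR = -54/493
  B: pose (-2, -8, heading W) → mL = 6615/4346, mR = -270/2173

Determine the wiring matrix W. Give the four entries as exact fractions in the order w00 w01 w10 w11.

obs A: pose=(-2,4,E) → sL=9/29, sR=9/17, mL=675/986, mR=-54/493
obs B: pose=(-2,-8,W) → sL=45/53, sR=45/41, mL=6615/4346, mR=-270/2173
sensor matrix S = [[9/29, 9/17], [45/53, 45/41]]; det S = -116640/1071289
solve [mL_A; mL_B] = S·[w00; w01] and [mR_A; mR_B] = S·[w10; w11]:
  w00 = 1/2, w01 = 1, w10 = 1/2, w11 = -1/2

1/2 1 1/2 -1/2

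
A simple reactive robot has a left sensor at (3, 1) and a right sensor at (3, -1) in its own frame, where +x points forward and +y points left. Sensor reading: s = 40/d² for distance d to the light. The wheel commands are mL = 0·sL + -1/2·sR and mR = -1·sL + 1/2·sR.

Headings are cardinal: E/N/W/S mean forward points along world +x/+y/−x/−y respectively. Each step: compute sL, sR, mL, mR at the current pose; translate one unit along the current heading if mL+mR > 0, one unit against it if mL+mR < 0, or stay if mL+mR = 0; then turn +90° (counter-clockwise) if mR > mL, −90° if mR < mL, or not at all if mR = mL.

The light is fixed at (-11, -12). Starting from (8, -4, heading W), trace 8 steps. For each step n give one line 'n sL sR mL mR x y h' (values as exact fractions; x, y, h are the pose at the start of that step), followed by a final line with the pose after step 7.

n=0: pose=(8,-4,W); sL=8/61, sR=40/337; mL=-20/337, mR=-1476/20557; mL+mR=-8/61 → advance -1; mR−mL=-256/20557 → turn -1·90°
n=1: pose=(9,-4,N); sL=20/241, sR=20/281; mL=-10/281, mR=-3210/67721; mL+mR=-20/241 → advance -1; mR−mL=-800/67721 → turn -1·90°
n=2: pose=(9,-5,E); sL=40/593, sR=8/113; mL=-4/113, mR=-2148/67009; mL+mR=-40/593 → advance -1; mR−mL=224/67009 → turn +1·90°
n=3: pose=(8,-5,N); sL=5/53, sR=2/25; mL=-1/25, mR=-72/1325; mL+mR=-5/53 → advance -1; mR−mL=-19/1325 → turn -1·90°
n=4: pose=(8,-6,E); sL=40/533, sR=40/509; mL=-20/509, mR=-9700/271297; mL+mR=-40/533 → advance -1; mR−mL=960/271297 → turn +1·90°
n=5: pose=(7,-6,N); sL=4/37, sR=20/221; mL=-10/221, mR=-514/8177; mL+mR=-4/37 → advance -1; mR−mL=-144/8177 → turn -1·90°
n=6: pose=(7,-7,E); sL=40/477, sR=40/457; mL=-20/457, mR=-8740/217989; mL+mR=-40/477 → advance -1; mR−mL=800/217989 → turn +1·90°
n=7: pose=(6,-7,N); sL=1/8, sR=10/97; mL=-5/97, mR=-57/776; mL+mR=-1/8 → advance -1; mR−mL=-17/776 → turn -1·90°

0 8/61 40/337 -20/337 -1476/20557 8 -4 W
1 20/241 20/281 -10/281 -3210/67721 9 -4 N
2 40/593 8/113 -4/113 -2148/67009 9 -5 E
3 5/53 2/25 -1/25 -72/1325 8 -5 N
4 40/533 40/509 -20/509 -9700/271297 8 -6 E
5 4/37 20/221 -10/221 -514/8177 7 -6 N
6 40/477 40/457 -20/457 -8740/217989 7 -7 E
7 1/8 10/97 -5/97 -57/776 6 -7 N
final 6 -8 E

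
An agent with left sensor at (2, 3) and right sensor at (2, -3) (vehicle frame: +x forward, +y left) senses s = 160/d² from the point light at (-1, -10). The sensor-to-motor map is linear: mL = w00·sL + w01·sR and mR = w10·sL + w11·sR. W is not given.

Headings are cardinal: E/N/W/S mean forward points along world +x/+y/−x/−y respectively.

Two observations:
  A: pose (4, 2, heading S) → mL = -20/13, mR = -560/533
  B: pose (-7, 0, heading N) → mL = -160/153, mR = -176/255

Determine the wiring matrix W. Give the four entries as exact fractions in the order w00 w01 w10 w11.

obs A: pose=(4,2,S) → sL=40/41, sR=20/13, mL=-20/13, mR=-560/533
obs B: pose=(-7,0,N) → sL=32/45, sR=160/153, mL=-160/153, mR=-176/255
sensor matrix S = [[40/41, 20/13], [32/45, 160/153]]; det S = -6016/81549
solve [mL_A; mL_B] = S·[w00; w01] and [mR_A; mR_B] = S·[w10; w11]:
  w00 = 0, w01 = -1, w10 = 1/2, w11 = -1

0 -1 1/2 -1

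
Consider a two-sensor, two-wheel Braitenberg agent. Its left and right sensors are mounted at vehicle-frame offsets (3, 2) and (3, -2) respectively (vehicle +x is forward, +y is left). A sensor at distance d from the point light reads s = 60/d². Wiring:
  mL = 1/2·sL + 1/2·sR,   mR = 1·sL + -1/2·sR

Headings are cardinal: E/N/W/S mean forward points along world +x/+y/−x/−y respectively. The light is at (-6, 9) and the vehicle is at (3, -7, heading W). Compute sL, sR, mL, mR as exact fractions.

1/6 15/58 37/174 13/348

left sensor world pos  = (0, -9); dL² = 360
right sensor world pos = (0, -5); dR² = 232
sL = 60/360 = 1/6
sR = 60/232 = 15/58
mL = 1/2·sL + 1/2·sR = 37/174
mR = 1·sL + -1/2·sR = 13/348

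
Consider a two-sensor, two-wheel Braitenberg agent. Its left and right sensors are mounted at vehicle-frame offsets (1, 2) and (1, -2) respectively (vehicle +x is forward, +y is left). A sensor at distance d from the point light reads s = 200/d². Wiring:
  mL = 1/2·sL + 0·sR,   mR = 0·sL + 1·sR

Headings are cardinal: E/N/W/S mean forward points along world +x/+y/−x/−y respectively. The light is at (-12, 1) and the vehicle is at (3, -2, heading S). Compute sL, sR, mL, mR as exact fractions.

40/61 40/37 20/61 40/37

left sensor world pos  = (5, -3); dL² = 305
right sensor world pos = (1, -3); dR² = 185
sL = 200/305 = 40/61
sR = 200/185 = 40/37
mL = 1/2·sL + 0·sR = 20/61
mR = 0·sL + 1·sR = 40/37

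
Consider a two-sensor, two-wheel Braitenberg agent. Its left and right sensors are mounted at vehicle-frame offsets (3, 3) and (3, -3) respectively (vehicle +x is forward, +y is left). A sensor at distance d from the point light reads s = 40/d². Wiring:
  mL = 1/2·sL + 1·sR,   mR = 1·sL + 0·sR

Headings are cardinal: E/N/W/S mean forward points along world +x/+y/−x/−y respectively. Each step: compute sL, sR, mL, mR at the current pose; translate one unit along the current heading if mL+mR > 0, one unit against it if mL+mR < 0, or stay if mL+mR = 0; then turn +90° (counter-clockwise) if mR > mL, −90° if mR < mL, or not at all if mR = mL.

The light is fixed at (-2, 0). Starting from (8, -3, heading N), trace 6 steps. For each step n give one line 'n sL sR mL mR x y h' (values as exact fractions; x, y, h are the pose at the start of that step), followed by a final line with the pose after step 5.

0 40/49 40/169 5340/8281 40/49 8 -3 N
1 20/37 4/5 198/185 20/37 8 -2 W
2 40/37 8/29 876/1073 40/37 7 -2 N
3 10/13 1 18/13 10/13 7 -1 W
4 40/29 8/25 732/725 40/29 6 -1 N
5 20/17 20/17 30/17 20/17 6 0 W
final 5 0 N

n=0: pose=(8,-3,N); sL=40/49, sR=40/169; mL=5340/8281, mR=40/49; mL+mR=12100/8281 → advance +1; mR−mL=1420/8281 → turn +1·90°
n=1: pose=(8,-2,W); sL=20/37, sR=4/5; mL=198/185, mR=20/37; mL+mR=298/185 → advance +1; mR−mL=-98/185 → turn -1·90°
n=2: pose=(7,-2,N); sL=40/37, sR=8/29; mL=876/1073, mR=40/37; mL+mR=2036/1073 → advance +1; mR−mL=284/1073 → turn +1·90°
n=3: pose=(7,-1,W); sL=10/13, sR=1; mL=18/13, mR=10/13; mL+mR=28/13 → advance +1; mR−mL=-8/13 → turn -1·90°
n=4: pose=(6,-1,N); sL=40/29, sR=8/25; mL=732/725, mR=40/29; mL+mR=1732/725 → advance +1; mR−mL=268/725 → turn +1·90°
n=5: pose=(6,0,W); sL=20/17, sR=20/17; mL=30/17, mR=20/17; mL+mR=50/17 → advance +1; mR−mL=-10/17 → turn -1·90°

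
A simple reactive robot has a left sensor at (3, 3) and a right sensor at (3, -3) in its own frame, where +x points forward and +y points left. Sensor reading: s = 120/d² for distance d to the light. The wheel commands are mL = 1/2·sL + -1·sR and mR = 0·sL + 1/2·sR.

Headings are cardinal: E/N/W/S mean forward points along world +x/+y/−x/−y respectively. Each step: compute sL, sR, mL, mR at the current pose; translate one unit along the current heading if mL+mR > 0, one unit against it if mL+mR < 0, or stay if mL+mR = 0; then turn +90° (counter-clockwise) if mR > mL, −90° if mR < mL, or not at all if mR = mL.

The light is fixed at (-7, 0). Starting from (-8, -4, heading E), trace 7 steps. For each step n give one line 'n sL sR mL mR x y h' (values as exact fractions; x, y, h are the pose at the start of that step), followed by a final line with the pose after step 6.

0 24 120/53 516/53 60/53 -8 -4 E
1 60/29 60/29 -30/29 30/29 -7 -4 S
2 12 60/29 114/29 30/29 -7 -4 E
3 24/13 120/53 -924/689 60/53 -6 -4 S
4 15/2 30/13 75/52 15/13 -6 -3 E
5 120/61 120/37 -5100/2257 60/37 -5 -3 S
6 60/13 12/5 -6/65 6/5 -5 -2 E
final -4 -2 N

n=0: pose=(-8,-4,E); sL=24, sR=120/53; mL=516/53, mR=60/53; mL+mR=576/53 → advance +1; mR−mL=-456/53 → turn -1·90°
n=1: pose=(-7,-4,S); sL=60/29, sR=60/29; mL=-30/29, mR=30/29; mL+mR=0 → advance +0; mR−mL=60/29 → turn +1·90°
n=2: pose=(-7,-4,E); sL=12, sR=60/29; mL=114/29, mR=30/29; mL+mR=144/29 → advance +1; mR−mL=-84/29 → turn -1·90°
n=3: pose=(-6,-4,S); sL=24/13, sR=120/53; mL=-924/689, mR=60/53; mL+mR=-144/689 → advance -1; mR−mL=1704/689 → turn +1·90°
n=4: pose=(-6,-3,E); sL=15/2, sR=30/13; mL=75/52, mR=15/13; mL+mR=135/52 → advance +1; mR−mL=-15/52 → turn -1·90°
n=5: pose=(-5,-3,S); sL=120/61, sR=120/37; mL=-5100/2257, mR=60/37; mL+mR=-1440/2257 → advance -1; mR−mL=8760/2257 → turn +1·90°
n=6: pose=(-5,-2,E); sL=60/13, sR=12/5; mL=-6/65, mR=6/5; mL+mR=72/65 → advance +1; mR−mL=84/65 → turn +1·90°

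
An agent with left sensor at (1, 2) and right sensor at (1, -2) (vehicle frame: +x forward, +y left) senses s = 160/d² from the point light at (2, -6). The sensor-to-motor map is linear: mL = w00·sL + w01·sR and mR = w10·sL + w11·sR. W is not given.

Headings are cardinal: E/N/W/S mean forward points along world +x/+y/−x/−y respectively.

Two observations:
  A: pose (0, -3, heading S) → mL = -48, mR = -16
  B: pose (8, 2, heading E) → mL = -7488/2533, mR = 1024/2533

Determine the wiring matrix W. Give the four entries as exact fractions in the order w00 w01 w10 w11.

-1 -1 -1/2 1/2

obs A: pose=(0,-3,S) → sL=40, sR=8, mL=-48, mR=-16
obs B: pose=(8,2,E) → sL=160/149, sR=32/17, mL=-7488/2533, mR=1024/2533
sensor matrix S = [[40, 8], [160/149, 32/17]]; det S = 168960/2533
solve [mL_A; mL_B] = S·[w00; w01] and [mR_A; mR_B] = S·[w10; w11]:
  w00 = -1, w01 = -1, w10 = -1/2, w11 = 1/2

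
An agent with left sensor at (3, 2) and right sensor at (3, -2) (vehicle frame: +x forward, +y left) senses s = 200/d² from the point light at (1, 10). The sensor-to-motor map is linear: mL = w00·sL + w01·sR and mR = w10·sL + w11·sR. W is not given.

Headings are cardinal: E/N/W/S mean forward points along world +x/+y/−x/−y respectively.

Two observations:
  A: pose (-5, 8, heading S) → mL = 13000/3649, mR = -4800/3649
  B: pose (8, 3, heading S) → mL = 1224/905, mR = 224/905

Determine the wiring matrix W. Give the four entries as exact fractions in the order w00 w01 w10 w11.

obs A: pose=(-5,8,S) → sL=200/41, sR=200/89, mL=13000/3649, mR=-4800/3649
obs B: pose=(8,3,S) → sL=200/181, sR=8/5, mL=1224/905, mR=224/905
sensor matrix S = [[200/41, 200/89], [200/181, 8/5]]; det S = 3514880/660469
solve [mL_A; mL_B] = S·[w00; w01] and [mR_A; mR_B] = S·[w10; w11]:
  w00 = 1/2, w01 = 1/2, w10 = -1/2, w11 = 1/2

1/2 1/2 -1/2 1/2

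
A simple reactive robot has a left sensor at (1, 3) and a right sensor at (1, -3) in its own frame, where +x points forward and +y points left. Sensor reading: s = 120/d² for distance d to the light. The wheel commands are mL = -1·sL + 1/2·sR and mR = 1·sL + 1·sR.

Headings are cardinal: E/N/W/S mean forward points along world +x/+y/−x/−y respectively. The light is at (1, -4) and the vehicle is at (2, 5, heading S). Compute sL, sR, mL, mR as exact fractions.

3/2 30/17 -21/34 111/34

left sensor world pos  = (5, 4); dL² = 80
right sensor world pos = (-1, 4); dR² = 68
sL = 120/80 = 3/2
sR = 120/68 = 30/17
mL = -1·sL + 1/2·sR = -21/34
mR = 1·sL + 1·sR = 111/34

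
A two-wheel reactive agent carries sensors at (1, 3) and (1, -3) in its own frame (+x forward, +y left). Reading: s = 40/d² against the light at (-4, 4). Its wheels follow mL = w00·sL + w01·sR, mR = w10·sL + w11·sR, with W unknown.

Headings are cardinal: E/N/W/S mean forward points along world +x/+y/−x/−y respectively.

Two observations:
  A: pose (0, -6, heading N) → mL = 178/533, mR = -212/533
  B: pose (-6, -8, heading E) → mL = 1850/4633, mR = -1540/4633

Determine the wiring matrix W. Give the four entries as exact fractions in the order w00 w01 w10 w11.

1 -1/2 -1/2 -1/2

obs A: pose=(0,-6,N) → sL=20/41, sR=4/13, mL=178/533, mR=-212/533
obs B: pose=(-6,-8,E) → sL=20/41, sR=20/113, mL=1850/4633, mR=-1540/4633
sensor matrix S = [[20/41, 4/13], [20/41, 20/113]]; det S = -3840/60229
solve [mL_A; mL_B] = S·[w00; w01] and [mR_A; mR_B] = S·[w10; w11]:
  w00 = 1, w01 = -1/2, w10 = -1/2, w11 = -1/2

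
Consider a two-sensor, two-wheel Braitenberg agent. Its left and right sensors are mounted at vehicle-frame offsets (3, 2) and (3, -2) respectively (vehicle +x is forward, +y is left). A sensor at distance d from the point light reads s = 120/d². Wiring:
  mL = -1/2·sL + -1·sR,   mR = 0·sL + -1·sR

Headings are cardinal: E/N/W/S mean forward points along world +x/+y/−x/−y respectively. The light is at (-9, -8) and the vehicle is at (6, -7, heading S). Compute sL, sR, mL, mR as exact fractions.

left sensor world pos  = (8, -10); dL² = 293
right sensor world pos = (4, -10); dR² = 173
sL = 120/293 = 120/293
sR = 120/173 = 120/173
mL = -1/2·sL + -1·sR = -45540/50689
mR = 0·sL + -1·sR = -120/173

120/293 120/173 -45540/50689 -120/173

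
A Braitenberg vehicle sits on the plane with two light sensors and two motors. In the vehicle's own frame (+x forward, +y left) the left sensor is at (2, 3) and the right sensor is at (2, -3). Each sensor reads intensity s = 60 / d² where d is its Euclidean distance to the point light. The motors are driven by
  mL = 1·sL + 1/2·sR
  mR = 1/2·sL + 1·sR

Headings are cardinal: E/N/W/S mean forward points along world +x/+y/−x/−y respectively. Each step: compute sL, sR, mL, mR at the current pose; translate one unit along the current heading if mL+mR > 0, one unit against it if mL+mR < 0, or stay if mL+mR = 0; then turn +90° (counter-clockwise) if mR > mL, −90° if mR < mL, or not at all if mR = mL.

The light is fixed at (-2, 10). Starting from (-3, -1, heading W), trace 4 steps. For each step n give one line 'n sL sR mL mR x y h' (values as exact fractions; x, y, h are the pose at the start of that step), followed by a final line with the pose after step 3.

n=0: pose=(-3,-1,W); sL=12/41, sR=60/73; mL=2106/2993, mR=2898/2993; mL+mR=5004/2993 → advance +1; mR−mL=792/2993 → turn +1·90°
n=1: pose=(-4,-1,S); sL=6/17, sR=30/97; mL=837/1649, mR=801/1649; mL+mR=1638/1649 → advance +1; mR−mL=-36/1649 → turn -1·90°
n=2: pose=(-4,-2,W); sL=60/241, sR=60/97; mL=13050/23377, mR=17370/23377; mL+mR=30420/23377 → advance +1; mR−mL=4320/23377 → turn +1·90°
n=3: pose=(-5,-2,S); sL=15/49, sR=15/58; mL=2475/5684, mR=585/1421; mL+mR=4815/5684 → advance +1; mR−mL=-135/5684 → turn -1·90°

0 12/41 60/73 2106/2993 2898/2993 -3 -1 W
1 6/17 30/97 837/1649 801/1649 -4 -1 S
2 60/241 60/97 13050/23377 17370/23377 -4 -2 W
3 15/49 15/58 2475/5684 585/1421 -5 -2 S
final -5 -3 W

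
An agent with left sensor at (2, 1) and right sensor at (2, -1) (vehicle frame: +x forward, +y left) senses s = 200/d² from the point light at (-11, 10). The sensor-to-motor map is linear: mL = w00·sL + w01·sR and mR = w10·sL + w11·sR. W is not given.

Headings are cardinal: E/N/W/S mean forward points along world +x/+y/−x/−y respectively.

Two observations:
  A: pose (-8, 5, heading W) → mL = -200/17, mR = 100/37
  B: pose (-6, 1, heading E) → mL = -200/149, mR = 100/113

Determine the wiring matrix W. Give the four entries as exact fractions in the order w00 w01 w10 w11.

0 -1 1/2 0

obs A: pose=(-8,5,W) → sL=200/37, sR=200/17, mL=-200/17, mR=100/37
obs B: pose=(-6,1,E) → sL=200/113, sR=200/149, mL=-200/149, mR=100/113
sensor matrix S = [[200/37, 200/17], [200/113, 200/149]]; det S = -143680000/10590473
solve [mL_A; mL_B] = S·[w00; w01] and [mR_A; mR_B] = S·[w10; w11]:
  w00 = 0, w01 = -1, w10 = 1/2, w11 = 0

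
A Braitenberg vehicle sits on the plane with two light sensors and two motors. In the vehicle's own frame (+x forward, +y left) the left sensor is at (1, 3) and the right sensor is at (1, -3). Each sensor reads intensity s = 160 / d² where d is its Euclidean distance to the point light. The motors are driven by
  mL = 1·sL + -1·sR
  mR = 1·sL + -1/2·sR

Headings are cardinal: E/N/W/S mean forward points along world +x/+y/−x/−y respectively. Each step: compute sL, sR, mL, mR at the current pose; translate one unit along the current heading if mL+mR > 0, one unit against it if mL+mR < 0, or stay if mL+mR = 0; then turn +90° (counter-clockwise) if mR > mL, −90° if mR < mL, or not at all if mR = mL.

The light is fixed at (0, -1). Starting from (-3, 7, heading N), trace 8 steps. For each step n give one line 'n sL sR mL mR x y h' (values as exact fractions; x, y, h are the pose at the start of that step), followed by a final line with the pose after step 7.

n=0: pose=(-3,7,N); sL=160/117, sR=160/81; mL=-640/1053, mR=400/1053; mL+mR=-80/351 → advance -1; mR−mL=80/81 → turn +1·90°
n=1: pose=(-3,6,W); sL=5, sR=40/29; mL=105/29, mR=125/29; mL+mR=230/29 → advance +1; mR−mL=20/29 → turn +1·90°
n=2: pose=(-4,6,S); sL=160/37, sR=32/17; mL=1536/629, mR=2128/629; mL+mR=3664/629 → advance +1; mR−mL=16/17 → turn +1·90°
n=3: pose=(-4,5,E); sL=16/9, sR=80/9; mL=-64/9, mR=-8/3; mL+mR=-88/9 → advance -1; mR−mL=40/9 → turn +1·90°
n=4: pose=(-5,5,N); sL=160/113, sR=160/53; mL=-9600/5989, mR=-560/5989; mL+mR=-10160/5989 → advance -1; mR−mL=80/53 → turn +1·90°
n=5: pose=(-5,4,W); sL=4, sR=8/5; mL=12/5, mR=16/5; mL+mR=28/5 → advance +1; mR−mL=4/5 → turn +1·90°
n=6: pose=(-6,4,S); sL=32/5, sR=160/97; mL=2304/485, mR=2704/485; mL+mR=5008/485 → advance +1; mR−mL=80/97 → turn +1·90°
n=7: pose=(-6,3,E); sL=80/37, sR=80/13; mL=-1920/481, mR=-440/481; mL+mR=-2360/481 → advance -1; mR−mL=40/13 → turn +1·90°

0 160/117 160/81 -640/1053 400/1053 -3 7 N
1 5 40/29 105/29 125/29 -3 6 W
2 160/37 32/17 1536/629 2128/629 -4 6 S
3 16/9 80/9 -64/9 -8/3 -4 5 E
4 160/113 160/53 -9600/5989 -560/5989 -5 5 N
5 4 8/5 12/5 16/5 -5 4 W
6 32/5 160/97 2304/485 2704/485 -6 4 S
7 80/37 80/13 -1920/481 -440/481 -6 3 E
final -7 3 N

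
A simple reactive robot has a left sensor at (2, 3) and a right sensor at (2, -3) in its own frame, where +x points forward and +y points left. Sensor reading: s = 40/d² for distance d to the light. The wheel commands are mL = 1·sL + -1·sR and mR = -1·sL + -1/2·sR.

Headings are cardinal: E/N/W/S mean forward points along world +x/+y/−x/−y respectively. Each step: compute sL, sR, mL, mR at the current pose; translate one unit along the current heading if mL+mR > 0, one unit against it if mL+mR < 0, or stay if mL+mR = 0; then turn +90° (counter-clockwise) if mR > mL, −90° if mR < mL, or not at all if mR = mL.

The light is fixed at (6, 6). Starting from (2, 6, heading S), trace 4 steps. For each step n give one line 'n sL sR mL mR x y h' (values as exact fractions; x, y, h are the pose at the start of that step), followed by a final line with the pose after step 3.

n=0: pose=(2,6,S); sL=8, sR=40/53; mL=384/53, mR=-444/53; mL+mR=-60/53 → advance -1; mR−mL=-828/53 → turn -1·90°
n=1: pose=(2,7,W); sL=1, sR=10/13; mL=3/13, mR=-18/13; mL+mR=-15/13 → advance -1; mR−mL=-21/13 → turn -1·90°
n=2: pose=(3,7,N); sL=8/9, sR=40/9; mL=-32/9, mR=-28/9; mL+mR=-20/3 → advance -1; mR−mL=4/9 → turn +1·90°
n=3: pose=(3,6,W); sL=20/17, sR=20/17; mL=0, mR=-30/17; mL+mR=-30/17 → advance -1; mR−mL=-30/17 → turn -1·90°

0 8 40/53 384/53 -444/53 2 6 S
1 1 10/13 3/13 -18/13 2 7 W
2 8/9 40/9 -32/9 -28/9 3 7 N
3 20/17 20/17 0 -30/17 3 6 W
final 4 6 N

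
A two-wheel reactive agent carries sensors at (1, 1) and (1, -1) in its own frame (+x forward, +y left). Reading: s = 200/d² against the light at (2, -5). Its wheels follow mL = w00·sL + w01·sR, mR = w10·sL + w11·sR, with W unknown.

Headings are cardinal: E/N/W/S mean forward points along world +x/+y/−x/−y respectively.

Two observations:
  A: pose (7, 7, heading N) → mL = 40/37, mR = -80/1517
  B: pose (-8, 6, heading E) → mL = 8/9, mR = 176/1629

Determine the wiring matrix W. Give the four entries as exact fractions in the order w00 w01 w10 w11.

obs A: pose=(7,7,N) → sL=40/37, sR=40/41, mL=40/37, mR=-80/1517
obs B: pose=(-8,6,E) → sL=8/9, sR=200/181, mL=8/9, mR=176/1629
sensor matrix S = [[40/37, 40/41], [8/9, 200/181]]; det S = 808960/2471193
solve [mL_A; mL_B] = S·[w00; w01] and [mR_A; mR_B] = S·[w10; w11]:
  w00 = 1, w01 = 0, w10 = -1/2, w11 = 1/2

1 0 -1/2 1/2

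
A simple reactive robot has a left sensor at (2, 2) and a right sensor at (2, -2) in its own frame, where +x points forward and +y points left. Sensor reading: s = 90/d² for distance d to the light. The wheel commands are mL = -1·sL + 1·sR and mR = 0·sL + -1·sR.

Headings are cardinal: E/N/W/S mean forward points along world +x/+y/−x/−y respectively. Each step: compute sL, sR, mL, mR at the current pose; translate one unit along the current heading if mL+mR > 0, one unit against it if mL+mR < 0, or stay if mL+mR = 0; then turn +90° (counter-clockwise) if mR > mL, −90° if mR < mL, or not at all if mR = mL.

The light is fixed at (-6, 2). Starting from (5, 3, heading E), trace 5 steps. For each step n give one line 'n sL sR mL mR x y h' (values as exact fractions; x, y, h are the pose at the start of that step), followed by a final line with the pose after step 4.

0 45/89 9/17 36/1513 -9/17 5 3 E
1 18/29 18/13 288/377 -18/13 4 3 S
2 45/32 9/8 -9/32 -9/8 4 4 W
3 90/97 18/37 -1584/3589 -18/37 5 4 N
4 45/89 9/17 36/1513 -9/17 5 3 E
final 4 3 S

n=0: pose=(5,3,E); sL=45/89, sR=9/17; mL=36/1513, mR=-9/17; mL+mR=-45/89 → advance -1; mR−mL=-837/1513 → turn -1·90°
n=1: pose=(4,3,S); sL=18/29, sR=18/13; mL=288/377, mR=-18/13; mL+mR=-18/29 → advance -1; mR−mL=-810/377 → turn -1·90°
n=2: pose=(4,4,W); sL=45/32, sR=9/8; mL=-9/32, mR=-9/8; mL+mR=-45/32 → advance -1; mR−mL=-27/32 → turn -1·90°
n=3: pose=(5,4,N); sL=90/97, sR=18/37; mL=-1584/3589, mR=-18/37; mL+mR=-90/97 → advance -1; mR−mL=-162/3589 → turn -1·90°
n=4: pose=(5,3,E); sL=45/89, sR=9/17; mL=36/1513, mR=-9/17; mL+mR=-45/89 → advance -1; mR−mL=-837/1513 → turn -1·90°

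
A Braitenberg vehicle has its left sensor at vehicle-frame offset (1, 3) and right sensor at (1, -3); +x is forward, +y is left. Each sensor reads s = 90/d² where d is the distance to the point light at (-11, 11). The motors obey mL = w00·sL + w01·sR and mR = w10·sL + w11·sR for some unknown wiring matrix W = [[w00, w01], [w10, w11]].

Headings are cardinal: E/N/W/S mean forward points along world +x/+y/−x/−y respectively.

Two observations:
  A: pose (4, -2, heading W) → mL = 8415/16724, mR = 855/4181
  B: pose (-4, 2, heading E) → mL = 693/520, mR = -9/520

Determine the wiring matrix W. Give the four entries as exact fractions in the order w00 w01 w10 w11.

1 1 -1/2 1

obs A: pose=(4,-2,W) → sL=45/226, sR=45/148, mL=8415/16724, mR=855/4181
obs B: pose=(-4,2,E) → sL=9/10, sR=45/104, mL=693/520, mR=-9/520
sensor matrix S = [[45/226, 45/148], [9/10, 45/104]]; det S = -163053/869648
solve [mL_A; mL_B] = S·[w00; w01] and [mR_A; mR_B] = S·[w10; w11]:
  w00 = 1, w01 = 1, w10 = -1/2, w11 = 1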